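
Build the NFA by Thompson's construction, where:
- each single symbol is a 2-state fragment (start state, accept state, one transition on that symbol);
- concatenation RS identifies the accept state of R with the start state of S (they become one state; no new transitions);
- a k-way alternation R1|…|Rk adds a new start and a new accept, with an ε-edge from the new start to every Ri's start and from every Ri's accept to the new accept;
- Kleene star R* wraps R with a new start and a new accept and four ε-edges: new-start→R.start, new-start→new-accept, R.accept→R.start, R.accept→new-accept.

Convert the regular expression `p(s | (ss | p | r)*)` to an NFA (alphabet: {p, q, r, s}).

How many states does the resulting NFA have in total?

Recursing over subexpressions:
Each of the 6 symbol leaves contributes a 2-state fragment.
  ss = 3 states
  ss | p | r = 9 states
  (ss | p | r)* = 11 states
  s | (ss | p | r)* = 15 states
  p(s | (ss | p | r)*) = 16 states

16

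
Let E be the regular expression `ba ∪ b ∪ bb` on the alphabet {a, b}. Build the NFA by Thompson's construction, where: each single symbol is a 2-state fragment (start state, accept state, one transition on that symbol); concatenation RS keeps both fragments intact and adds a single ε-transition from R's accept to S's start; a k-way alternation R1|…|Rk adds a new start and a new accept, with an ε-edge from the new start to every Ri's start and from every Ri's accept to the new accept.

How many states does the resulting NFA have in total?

By structural recursion:
Each of the 5 symbol leaves contributes a 2-state fragment.
  ba → 4 states
  bb → 4 states
  ba ∪ b ∪ bb → 12 states

12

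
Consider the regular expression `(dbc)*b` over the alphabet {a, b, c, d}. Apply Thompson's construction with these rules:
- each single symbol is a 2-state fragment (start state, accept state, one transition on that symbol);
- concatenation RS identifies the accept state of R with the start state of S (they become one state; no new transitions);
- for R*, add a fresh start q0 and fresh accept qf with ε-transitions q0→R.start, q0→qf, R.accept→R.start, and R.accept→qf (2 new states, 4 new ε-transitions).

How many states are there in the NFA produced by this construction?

Building bottom-up:
Each of the 4 symbol leaves contributes a 2-state fragment.
  dbc : 4 states
  (dbc)* : 6 states
  (dbc)*b : 7 states

7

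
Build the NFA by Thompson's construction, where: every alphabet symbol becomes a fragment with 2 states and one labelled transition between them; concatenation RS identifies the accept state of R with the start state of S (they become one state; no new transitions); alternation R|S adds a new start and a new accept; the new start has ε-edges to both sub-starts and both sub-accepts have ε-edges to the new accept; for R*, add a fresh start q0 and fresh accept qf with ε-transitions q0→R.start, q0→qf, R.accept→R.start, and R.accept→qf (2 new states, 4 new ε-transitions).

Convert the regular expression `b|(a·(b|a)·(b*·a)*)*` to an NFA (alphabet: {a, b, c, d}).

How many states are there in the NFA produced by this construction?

19

By structural recursion:
Each of the 6 symbol leaves contributes a 2-state fragment.
  b|a → 6 states
  b* → 4 states
  b*·a → 5 states
  (b*·a)* → 7 states
  a·(b|a)·(b*·a)* → 13 states
  (a·(b|a)·(b*·a)*)* → 15 states
  b|(a·(b|a)·(b*·a)*)* → 19 states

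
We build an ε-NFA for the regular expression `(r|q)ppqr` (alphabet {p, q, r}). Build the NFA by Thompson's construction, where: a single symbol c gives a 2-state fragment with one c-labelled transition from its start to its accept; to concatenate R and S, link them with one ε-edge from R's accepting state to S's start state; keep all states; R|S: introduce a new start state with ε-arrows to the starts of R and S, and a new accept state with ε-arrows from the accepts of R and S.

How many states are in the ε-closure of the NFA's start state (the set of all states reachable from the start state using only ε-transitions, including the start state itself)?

Compute the ε-closure size of each fragment's start state recursively; a symbol fragment's start has no outgoing ε-edge, so its closure is just itself (size 1).
  r|q : C = 1 + 1 + 1 = 3 (the new accept is not ε-reachable since no branch accepts ε)
  (r|q)ppqr : C equals the left operand's closure size = 3 (its accept is not ε-reachable, so the closure stops there)

3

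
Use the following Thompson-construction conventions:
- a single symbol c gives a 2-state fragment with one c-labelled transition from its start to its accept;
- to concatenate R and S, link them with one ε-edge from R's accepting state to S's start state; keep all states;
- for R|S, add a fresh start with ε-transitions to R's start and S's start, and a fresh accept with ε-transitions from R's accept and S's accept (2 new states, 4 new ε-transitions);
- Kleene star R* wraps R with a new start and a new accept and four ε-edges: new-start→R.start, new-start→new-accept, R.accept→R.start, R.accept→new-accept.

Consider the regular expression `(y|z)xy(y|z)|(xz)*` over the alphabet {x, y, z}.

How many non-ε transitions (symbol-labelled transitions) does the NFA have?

8

Bottom-up over the parse tree:
Each of the 8 symbol leaves contributes exactly 1 symbol transition.
  y|z — 2 symbol transitions
  y|z — 2 symbol transitions
  (y|z)xy(y|z) — 6 symbol transitions
  xz — 2 symbol transitions
  (xz)* — 2 symbol transitions
  (y|z)xy(y|z)|(xz)* — 8 symbol transitions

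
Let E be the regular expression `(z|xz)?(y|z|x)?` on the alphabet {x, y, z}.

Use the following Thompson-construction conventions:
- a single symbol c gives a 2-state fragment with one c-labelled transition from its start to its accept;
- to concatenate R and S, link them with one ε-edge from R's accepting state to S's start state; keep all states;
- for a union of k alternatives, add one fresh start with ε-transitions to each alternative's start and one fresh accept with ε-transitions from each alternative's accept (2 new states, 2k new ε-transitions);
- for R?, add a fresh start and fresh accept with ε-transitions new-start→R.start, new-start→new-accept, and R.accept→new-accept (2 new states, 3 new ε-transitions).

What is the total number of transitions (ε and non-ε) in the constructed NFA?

Bottom-up over the parse tree:
Each of the 6 symbol leaves contributes 1 transition (1 symbol, 0 ε).
  xz = 3 transitions (2 symbol, 1 ε)
  z|xz = 8 transitions (3 symbol, 5 ε)
  (z|xz)? = 11 transitions (3 symbol, 8 ε)
  y|z|x = 9 transitions (3 symbol, 6 ε)
  (y|z|x)? = 12 transitions (3 symbol, 9 ε)
  (z|xz)?(y|z|x)? = 24 transitions (6 symbol, 18 ε)

24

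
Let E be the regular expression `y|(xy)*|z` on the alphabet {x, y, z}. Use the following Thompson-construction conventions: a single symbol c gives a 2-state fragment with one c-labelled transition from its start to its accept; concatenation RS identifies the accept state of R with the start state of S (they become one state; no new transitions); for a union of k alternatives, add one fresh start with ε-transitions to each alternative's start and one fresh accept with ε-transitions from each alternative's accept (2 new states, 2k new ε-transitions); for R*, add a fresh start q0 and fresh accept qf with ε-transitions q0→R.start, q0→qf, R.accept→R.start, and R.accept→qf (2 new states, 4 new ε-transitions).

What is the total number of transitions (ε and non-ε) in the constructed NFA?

Building bottom-up:
Each of the 4 symbol leaves contributes 1 transition (1 symbol, 0 ε).
  xy : 2 transitions (2 symbol, 0 ε)
  (xy)* : 6 transitions (2 symbol, 4 ε)
  y|(xy)*|z : 14 transitions (4 symbol, 10 ε)

14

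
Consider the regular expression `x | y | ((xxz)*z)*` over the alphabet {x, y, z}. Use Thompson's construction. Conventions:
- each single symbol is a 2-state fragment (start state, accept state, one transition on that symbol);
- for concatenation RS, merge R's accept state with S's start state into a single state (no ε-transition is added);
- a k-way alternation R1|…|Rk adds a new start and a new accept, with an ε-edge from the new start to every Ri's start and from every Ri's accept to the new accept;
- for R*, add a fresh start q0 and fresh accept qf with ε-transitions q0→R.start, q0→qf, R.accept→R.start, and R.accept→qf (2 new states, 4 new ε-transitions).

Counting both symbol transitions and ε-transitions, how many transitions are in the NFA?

20

Per subexpression:
Each of the 6 symbol leaves contributes 1 transition (1 symbol, 0 ε).
  xxz → 3 transitions (3 symbol, 0 ε)
  (xxz)* → 7 transitions (3 symbol, 4 ε)
  (xxz)*z → 8 transitions (4 symbol, 4 ε)
  ((xxz)*z)* → 12 transitions (4 symbol, 8 ε)
  x | y | ((xxz)*z)* → 20 transitions (6 symbol, 14 ε)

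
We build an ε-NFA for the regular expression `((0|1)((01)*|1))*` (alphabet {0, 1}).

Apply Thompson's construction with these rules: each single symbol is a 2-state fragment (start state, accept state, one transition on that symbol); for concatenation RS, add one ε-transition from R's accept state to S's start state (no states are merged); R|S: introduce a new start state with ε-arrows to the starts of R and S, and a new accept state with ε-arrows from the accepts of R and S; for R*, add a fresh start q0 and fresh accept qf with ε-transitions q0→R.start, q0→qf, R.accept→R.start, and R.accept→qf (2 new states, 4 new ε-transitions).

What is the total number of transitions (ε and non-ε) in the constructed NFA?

Recursing over subexpressions:
Each of the 5 symbol leaves contributes 1 transition (1 symbol, 0 ε).
  0|1 = 6 transitions (2 symbol, 4 ε)
  01 = 3 transitions (2 symbol, 1 ε)
  (01)* = 7 transitions (2 symbol, 5 ε)
  (01)*|1 = 12 transitions (3 symbol, 9 ε)
  (0|1)((01)*|1) = 19 transitions (5 symbol, 14 ε)
  ((0|1)((01)*|1))* = 23 transitions (5 symbol, 18 ε)

23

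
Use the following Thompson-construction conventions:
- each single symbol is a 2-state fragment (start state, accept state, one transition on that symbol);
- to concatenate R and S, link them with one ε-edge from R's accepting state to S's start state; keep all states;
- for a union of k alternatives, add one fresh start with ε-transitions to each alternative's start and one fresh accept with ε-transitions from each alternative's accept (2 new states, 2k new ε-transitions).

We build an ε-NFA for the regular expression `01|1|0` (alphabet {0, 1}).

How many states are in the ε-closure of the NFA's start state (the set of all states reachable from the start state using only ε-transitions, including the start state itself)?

4

Compute the ε-closure size of each fragment's start state recursively; a symbol fragment's start has no outgoing ε-edge, so its closure is just itself (size 1).
  01 : |ε-closure| equals the left operand's closure size = 1 (its accept is not ε-reachable, so the closure stops there)
  01|1|0 : |ε-closure| = 1 + 1 + 1 + 1 = 4 (the new accept is not ε-reachable since no branch accepts ε)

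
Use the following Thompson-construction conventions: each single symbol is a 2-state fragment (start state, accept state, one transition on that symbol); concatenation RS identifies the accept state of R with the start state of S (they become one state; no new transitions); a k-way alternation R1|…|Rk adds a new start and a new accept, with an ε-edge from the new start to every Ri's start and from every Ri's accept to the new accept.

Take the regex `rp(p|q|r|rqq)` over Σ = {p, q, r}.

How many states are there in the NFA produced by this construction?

14

By structural recursion:
Each of the 8 symbol leaves contributes a 2-state fragment.
  rqq — 4 states
  p|q|r|rqq — 12 states
  rp(p|q|r|rqq) — 14 states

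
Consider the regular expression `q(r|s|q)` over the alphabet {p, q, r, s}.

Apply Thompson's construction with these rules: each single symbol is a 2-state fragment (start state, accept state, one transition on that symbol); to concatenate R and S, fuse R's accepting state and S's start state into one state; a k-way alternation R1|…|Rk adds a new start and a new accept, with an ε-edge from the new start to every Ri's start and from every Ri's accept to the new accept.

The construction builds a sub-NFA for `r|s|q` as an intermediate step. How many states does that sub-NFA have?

Fragment for `r|s|q`:
Each of the 3 symbol leaves contributes a 2-state fragment.
  r|s|q → 8 states

8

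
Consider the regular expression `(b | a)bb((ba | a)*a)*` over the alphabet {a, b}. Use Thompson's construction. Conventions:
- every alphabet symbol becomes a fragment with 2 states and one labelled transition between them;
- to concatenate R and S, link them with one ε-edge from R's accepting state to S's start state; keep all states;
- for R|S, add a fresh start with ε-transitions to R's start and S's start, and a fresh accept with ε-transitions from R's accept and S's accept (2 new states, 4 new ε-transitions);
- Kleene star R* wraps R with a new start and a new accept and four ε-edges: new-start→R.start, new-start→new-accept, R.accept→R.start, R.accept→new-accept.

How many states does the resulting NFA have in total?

24

Building bottom-up:
Each of the 8 symbol leaves contributes a 2-state fragment.
  b | a → 6 states
  ba → 4 states
  ba | a → 8 states
  (ba | a)* → 10 states
  (ba | a)*a → 12 states
  ((ba | a)*a)* → 14 states
  (b | a)bb((ba | a)*a)* → 24 states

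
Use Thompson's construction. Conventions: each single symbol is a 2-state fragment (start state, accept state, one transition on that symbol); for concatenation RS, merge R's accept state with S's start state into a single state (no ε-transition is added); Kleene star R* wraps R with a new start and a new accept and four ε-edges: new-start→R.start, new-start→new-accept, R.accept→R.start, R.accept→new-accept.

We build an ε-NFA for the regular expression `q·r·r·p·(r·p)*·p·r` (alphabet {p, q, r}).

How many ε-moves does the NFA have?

Building bottom-up:
Each of the 8 symbol leaves contributes 0 ε-transitions.
  r·p : 0 ε-transitions
  (r·p)* : 4 ε-transitions
  q·r·r·p·(r·p)*·p·r : 4 ε-transitions

4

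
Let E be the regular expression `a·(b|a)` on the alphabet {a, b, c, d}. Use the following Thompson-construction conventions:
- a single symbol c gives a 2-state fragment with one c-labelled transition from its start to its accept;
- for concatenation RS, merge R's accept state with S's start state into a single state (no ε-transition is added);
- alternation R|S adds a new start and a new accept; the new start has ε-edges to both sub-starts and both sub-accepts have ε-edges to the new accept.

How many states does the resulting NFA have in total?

7

Per subexpression:
Each of the 3 symbol leaves contributes a 2-state fragment.
  b|a : 6 states
  a·(b|a) : 7 states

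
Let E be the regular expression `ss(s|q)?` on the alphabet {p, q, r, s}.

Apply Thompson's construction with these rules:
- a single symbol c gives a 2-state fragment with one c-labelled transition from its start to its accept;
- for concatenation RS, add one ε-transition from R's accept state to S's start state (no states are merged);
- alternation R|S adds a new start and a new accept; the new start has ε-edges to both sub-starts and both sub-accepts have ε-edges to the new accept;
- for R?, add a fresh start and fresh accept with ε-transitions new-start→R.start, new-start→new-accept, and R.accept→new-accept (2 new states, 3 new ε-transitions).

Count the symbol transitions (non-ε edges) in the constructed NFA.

Recursing over subexpressions:
Each of the 4 symbol leaves contributes exactly 1 symbol transition.
  s|q = 2 symbol transitions
  (s|q)? = 2 symbol transitions
  ss(s|q)? = 4 symbol transitions

4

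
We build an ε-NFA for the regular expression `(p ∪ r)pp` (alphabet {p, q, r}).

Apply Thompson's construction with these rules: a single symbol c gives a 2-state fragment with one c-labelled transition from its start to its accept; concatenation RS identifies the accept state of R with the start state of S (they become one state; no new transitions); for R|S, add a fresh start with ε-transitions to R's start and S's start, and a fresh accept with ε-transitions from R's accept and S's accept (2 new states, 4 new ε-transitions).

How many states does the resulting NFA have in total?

8

Per subexpression:
Each of the 4 symbol leaves contributes a 2-state fragment.
  p ∪ r = 6 states
  (p ∪ r)pp = 8 states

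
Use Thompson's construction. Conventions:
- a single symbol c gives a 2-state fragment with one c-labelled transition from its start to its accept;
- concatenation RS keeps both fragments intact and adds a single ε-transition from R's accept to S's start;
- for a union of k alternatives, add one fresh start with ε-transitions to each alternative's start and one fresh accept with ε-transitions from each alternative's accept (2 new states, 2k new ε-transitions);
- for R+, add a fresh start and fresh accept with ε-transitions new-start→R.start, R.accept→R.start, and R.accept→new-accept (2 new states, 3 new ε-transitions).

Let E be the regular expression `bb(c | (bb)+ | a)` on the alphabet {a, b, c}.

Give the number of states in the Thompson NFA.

Building bottom-up:
Each of the 6 symbol leaves contributes a 2-state fragment.
  bb = 4 states
  (bb)+ = 6 states
  c | (bb)+ | a = 12 states
  bb(c | (bb)+ | a) = 16 states

16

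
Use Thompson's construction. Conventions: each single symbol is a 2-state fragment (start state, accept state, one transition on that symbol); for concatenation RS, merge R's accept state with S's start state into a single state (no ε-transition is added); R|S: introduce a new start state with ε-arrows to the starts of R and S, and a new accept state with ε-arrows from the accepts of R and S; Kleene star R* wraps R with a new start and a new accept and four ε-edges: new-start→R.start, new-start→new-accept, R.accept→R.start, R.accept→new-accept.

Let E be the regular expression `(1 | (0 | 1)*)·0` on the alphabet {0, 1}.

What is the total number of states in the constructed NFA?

By structural recursion:
Each of the 4 symbol leaves contributes a 2-state fragment.
  0 | 1 — 6 states
  (0 | 1)* — 8 states
  1 | (0 | 1)* — 12 states
  (1 | (0 | 1)*)·0 — 13 states

13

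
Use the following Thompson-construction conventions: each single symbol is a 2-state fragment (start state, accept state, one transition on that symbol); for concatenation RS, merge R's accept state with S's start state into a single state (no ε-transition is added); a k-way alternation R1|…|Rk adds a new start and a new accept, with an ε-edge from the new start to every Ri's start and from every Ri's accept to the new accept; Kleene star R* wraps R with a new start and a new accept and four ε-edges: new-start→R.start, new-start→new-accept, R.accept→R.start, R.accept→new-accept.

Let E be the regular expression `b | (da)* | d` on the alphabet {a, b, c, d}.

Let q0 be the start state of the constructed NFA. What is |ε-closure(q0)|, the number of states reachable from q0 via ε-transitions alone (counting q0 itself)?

Work bottom-up. For each fragment F, track |ε-closure(F.start)| and whether F's accept lies in that closure (i.e. whether F accepts ε). A single-symbol fragment has closure size 1 and does not accept ε.
  da — |ε-closure| equals the left operand's closure size = 1 (its accept is not ε-reachable, so the closure stops there)
  (da)* — |ε-closure| = 1 (new start) + 1 (body) + 1 (new accept) = 3
  b | (da)* | d — |ε-closure| = 1 (new start) + (1 + 3 + 1) + 1 (new accept, since some branch ε-reaches its own accept) = 7

7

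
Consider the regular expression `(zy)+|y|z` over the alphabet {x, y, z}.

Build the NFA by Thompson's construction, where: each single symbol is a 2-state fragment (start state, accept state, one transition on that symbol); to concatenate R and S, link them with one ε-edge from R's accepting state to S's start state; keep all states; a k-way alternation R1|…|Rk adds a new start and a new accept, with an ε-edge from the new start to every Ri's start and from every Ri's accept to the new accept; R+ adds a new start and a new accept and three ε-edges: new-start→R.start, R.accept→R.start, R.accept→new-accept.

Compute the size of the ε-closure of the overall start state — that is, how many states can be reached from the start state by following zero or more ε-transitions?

5

Compute the ε-closure size of each fragment's start state recursively; a symbol fragment's start has no outgoing ε-edge, so its closure is just itself (size 1).
  zy : same as the first factor's closure: |closure| = 1
  (zy)+ : new start ε-reaches only the body's start; the new accept needs a symbol first: |closure| = 1 + 1 = 2
  (zy)+|y|z : new start ε-reaches every alternative's start; none of them accept ε, so the new accept is not reached: |closure| = 1 + 2 + 1 + 1 = 5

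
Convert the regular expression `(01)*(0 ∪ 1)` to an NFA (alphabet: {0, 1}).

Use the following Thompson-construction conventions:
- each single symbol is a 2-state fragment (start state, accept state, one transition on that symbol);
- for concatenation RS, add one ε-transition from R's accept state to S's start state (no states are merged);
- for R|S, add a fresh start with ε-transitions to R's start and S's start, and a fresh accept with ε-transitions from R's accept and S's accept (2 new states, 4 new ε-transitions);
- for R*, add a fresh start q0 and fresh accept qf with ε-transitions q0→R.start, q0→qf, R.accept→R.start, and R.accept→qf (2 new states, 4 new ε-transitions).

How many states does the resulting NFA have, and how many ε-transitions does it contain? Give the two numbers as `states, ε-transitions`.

12, 10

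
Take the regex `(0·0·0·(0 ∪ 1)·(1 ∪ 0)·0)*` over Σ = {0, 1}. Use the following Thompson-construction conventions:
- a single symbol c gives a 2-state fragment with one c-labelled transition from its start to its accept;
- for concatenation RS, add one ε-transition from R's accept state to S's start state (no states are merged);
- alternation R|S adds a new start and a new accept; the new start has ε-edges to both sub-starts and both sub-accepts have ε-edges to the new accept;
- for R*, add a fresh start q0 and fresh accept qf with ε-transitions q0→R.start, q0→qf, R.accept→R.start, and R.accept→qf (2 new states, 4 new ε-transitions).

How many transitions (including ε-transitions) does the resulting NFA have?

25

Building bottom-up:
Each of the 8 symbol leaves contributes 1 transition (1 symbol, 0 ε).
  0 ∪ 1 — 6 transitions (2 symbol, 4 ε)
  1 ∪ 0 — 6 transitions (2 symbol, 4 ε)
  0·0·0·(0 ∪ 1)·(1 ∪ 0)·0 — 21 transitions (8 symbol, 13 ε)
  (0·0·0·(0 ∪ 1)·(1 ∪ 0)·0)* — 25 transitions (8 symbol, 17 ε)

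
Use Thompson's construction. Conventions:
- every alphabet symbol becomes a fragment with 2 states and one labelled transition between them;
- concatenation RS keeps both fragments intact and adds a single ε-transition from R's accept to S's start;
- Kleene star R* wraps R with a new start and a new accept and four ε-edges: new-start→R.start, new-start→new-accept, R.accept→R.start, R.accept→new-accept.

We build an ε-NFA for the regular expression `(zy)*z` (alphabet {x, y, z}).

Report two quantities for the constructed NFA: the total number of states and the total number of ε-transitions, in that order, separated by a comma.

8, 6

Per subexpression:
Each of the 3 symbol leaves contributes 2 states and 0 ε-transitions.
  zy : 4 states, 1 ε-transition
  (zy)* : 6 states, 5 ε-transitions
  (zy)*z : 8 states, 6 ε-transitions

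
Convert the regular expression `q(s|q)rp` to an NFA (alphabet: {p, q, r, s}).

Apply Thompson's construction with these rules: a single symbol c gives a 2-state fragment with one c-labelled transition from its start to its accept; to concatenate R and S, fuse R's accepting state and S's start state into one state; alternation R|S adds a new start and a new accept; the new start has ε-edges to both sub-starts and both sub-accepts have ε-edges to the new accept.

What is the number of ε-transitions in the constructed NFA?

4

Per subexpression:
Each of the 5 symbol leaves contributes 0 ε-transitions.
  s|q : 4 ε-transitions
  q(s|q)rp : 4 ε-transitions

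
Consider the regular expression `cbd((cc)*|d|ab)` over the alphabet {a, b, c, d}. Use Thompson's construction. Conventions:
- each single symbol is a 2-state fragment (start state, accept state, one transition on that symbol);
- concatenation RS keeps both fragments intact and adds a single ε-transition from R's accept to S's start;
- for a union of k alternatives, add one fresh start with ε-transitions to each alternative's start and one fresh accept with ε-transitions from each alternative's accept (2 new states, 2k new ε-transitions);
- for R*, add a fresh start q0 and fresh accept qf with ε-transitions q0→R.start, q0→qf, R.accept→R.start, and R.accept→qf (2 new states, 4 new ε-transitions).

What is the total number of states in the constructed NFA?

20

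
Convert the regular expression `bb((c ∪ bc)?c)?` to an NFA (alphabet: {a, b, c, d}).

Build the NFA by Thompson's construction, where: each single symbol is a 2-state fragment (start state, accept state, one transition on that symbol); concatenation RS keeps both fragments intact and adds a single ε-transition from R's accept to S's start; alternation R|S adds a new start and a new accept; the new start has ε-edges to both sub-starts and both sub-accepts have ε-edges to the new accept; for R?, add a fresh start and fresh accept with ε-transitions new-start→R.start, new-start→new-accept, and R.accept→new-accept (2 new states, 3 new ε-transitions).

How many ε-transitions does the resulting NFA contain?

14

Per subexpression:
Each of the 6 symbol leaves contributes 0 ε-transitions.
  bc — 1 ε-transition
  c ∪ bc — 5 ε-transitions
  (c ∪ bc)? — 8 ε-transitions
  (c ∪ bc)?c — 9 ε-transitions
  ((c ∪ bc)?c)? — 12 ε-transitions
  bb((c ∪ bc)?c)? — 14 ε-transitions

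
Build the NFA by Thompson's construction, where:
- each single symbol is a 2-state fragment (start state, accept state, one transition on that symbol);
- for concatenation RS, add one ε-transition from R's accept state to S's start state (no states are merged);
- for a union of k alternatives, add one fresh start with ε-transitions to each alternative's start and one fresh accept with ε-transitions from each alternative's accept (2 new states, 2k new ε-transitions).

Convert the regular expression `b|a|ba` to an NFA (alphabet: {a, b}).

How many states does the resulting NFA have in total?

10

Per subexpression:
Each of the 4 symbol leaves contributes a 2-state fragment.
  ba → 4 states
  b|a|ba → 10 states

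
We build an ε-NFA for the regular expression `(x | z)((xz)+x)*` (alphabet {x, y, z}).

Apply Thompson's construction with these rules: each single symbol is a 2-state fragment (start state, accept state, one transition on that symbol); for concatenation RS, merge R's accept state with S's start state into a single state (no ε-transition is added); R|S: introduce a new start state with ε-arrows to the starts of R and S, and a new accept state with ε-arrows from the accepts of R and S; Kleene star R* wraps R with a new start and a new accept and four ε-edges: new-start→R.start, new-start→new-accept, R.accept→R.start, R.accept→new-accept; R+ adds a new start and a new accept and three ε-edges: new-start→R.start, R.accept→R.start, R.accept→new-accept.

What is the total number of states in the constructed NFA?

Per subexpression:
Each of the 5 symbol leaves contributes a 2-state fragment.
  x | z — 6 states
  xz — 3 states
  (xz)+ — 5 states
  (xz)+x — 6 states
  ((xz)+x)* — 8 states
  (x | z)((xz)+x)* — 13 states

13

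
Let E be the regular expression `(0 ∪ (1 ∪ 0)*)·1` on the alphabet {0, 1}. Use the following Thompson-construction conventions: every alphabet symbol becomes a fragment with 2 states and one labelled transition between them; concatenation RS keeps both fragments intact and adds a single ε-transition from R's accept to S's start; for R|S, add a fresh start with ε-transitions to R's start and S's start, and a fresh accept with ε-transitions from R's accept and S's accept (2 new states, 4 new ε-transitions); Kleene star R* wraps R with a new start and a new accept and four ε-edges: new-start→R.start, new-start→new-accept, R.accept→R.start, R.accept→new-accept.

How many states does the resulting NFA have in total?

Per subexpression:
Each of the 4 symbol leaves contributes a 2-state fragment.
  1 ∪ 0 = 6 states
  (1 ∪ 0)* = 8 states
  0 ∪ (1 ∪ 0)* = 12 states
  (0 ∪ (1 ∪ 0)*)·1 = 14 states

14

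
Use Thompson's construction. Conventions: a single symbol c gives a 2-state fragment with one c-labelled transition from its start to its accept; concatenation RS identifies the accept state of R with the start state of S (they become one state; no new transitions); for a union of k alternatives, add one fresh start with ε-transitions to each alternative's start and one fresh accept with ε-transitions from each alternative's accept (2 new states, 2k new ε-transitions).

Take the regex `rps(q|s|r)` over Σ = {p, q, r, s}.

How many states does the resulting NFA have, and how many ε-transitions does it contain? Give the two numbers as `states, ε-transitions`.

11, 6

Per subexpression:
Each of the 6 symbol leaves contributes 2 states and 0 ε-transitions.
  q|s|r = 8 states, 6 ε-transitions
  rps(q|s|r) = 11 states, 6 ε-transitions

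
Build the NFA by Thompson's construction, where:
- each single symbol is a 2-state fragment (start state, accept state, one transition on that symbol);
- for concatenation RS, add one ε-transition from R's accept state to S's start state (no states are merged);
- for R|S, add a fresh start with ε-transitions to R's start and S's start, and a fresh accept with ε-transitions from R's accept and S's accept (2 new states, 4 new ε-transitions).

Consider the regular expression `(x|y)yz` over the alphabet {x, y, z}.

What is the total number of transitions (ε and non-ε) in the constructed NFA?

Bottom-up over the parse tree:
Each of the 4 symbol leaves contributes 1 transition (1 symbol, 0 ε).
  x|y — 6 transitions (2 symbol, 4 ε)
  (x|y)yz — 10 transitions (4 symbol, 6 ε)

10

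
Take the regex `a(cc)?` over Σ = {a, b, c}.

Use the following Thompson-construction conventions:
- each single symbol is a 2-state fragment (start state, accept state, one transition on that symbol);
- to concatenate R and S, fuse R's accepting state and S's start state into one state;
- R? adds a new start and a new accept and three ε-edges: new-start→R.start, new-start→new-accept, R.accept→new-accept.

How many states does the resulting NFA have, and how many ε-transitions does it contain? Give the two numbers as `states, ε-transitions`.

Per subexpression:
Each of the 3 symbol leaves contributes 2 states and 0 ε-transitions.
  cc = 3 states, 0 ε-transitions
  (cc)? = 5 states, 3 ε-transitions
  a(cc)? = 6 states, 3 ε-transitions

6, 3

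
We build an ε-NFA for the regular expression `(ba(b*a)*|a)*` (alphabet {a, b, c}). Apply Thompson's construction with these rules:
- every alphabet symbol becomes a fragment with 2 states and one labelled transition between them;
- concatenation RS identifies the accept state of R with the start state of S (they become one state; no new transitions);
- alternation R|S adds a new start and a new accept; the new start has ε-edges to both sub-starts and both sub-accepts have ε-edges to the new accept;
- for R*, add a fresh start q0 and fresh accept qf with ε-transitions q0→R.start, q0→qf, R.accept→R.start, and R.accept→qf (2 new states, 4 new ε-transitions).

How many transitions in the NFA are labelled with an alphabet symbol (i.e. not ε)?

Per subexpression:
Each of the 5 symbol leaves contributes exactly 1 symbol transition.
  b* = 1 symbol transition
  b*a = 2 symbol transitions
  (b*a)* = 2 symbol transitions
  ba(b*a)* = 4 symbol transitions
  ba(b*a)*|a = 5 symbol transitions
  (ba(b*a)*|a)* = 5 symbol transitions

5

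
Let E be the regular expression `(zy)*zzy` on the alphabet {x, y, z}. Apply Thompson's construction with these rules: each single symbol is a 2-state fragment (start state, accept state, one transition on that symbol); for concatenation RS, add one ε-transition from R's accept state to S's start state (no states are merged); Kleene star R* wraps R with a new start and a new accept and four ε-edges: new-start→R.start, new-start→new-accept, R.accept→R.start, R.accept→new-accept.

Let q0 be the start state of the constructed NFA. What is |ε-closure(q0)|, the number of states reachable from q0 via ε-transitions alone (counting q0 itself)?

Work bottom-up. For each fragment F, track |ε-closure(F.start)| and whether F's accept lies in that closure (i.e. whether F accepts ε). A single-symbol fragment has closure size 1 and does not accept ε.
  zy → |ε-closure| equals the left operand's closure size = 1 (its accept is not ε-reachable, so the closure stops there)
  (zy)* → |ε-closure| = 1 (new start) + 1 (body) + 1 (new accept) = 3
  (zy)*zzy → the left operand accepts ε, so the closure extends into the next operand (via the concat ε-link); |ε-closure| = 3 + 1 = 4

4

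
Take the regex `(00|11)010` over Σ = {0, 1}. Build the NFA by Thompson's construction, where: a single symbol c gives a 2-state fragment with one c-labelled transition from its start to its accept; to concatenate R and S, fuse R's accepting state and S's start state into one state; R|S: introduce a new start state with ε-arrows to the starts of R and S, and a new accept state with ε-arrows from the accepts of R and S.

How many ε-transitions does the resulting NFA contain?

Bottom-up over the parse tree:
Each of the 7 symbol leaves contributes 0 ε-transitions.
  00 : 0 ε-transitions
  11 : 0 ε-transitions
  00|11 : 4 ε-transitions
  (00|11)010 : 4 ε-transitions

4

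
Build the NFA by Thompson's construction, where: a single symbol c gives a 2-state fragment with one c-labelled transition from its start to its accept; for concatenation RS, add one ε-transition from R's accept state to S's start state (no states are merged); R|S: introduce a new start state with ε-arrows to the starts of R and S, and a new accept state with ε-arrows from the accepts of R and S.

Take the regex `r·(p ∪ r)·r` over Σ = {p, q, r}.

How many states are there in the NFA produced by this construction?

Building bottom-up:
Each of the 4 symbol leaves contributes a 2-state fragment.
  p ∪ r : 6 states
  r·(p ∪ r)·r : 10 states

10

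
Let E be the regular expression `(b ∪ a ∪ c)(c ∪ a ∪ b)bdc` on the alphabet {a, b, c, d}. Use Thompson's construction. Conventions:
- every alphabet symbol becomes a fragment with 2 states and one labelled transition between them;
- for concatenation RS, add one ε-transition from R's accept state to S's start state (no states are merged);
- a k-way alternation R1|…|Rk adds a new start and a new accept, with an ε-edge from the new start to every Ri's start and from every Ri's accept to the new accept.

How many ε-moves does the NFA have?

By structural recursion:
Each of the 9 symbol leaves contributes 0 ε-transitions.
  b ∪ a ∪ c → 6 ε-transitions
  c ∪ a ∪ b → 6 ε-transitions
  (b ∪ a ∪ c)(c ∪ a ∪ b)bdc → 16 ε-transitions

16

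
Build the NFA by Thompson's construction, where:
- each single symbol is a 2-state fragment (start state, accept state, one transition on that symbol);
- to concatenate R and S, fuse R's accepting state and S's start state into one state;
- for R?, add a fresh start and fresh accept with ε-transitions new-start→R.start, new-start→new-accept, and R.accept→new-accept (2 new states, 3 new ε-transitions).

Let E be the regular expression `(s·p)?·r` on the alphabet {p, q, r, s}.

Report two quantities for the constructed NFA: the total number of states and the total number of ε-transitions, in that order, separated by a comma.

Building bottom-up:
Each of the 3 symbol leaves contributes 2 states and 0 ε-transitions.
  s·p — 3 states, 0 ε-transitions
  (s·p)? — 5 states, 3 ε-transitions
  (s·p)?·r — 6 states, 3 ε-transitions

6, 3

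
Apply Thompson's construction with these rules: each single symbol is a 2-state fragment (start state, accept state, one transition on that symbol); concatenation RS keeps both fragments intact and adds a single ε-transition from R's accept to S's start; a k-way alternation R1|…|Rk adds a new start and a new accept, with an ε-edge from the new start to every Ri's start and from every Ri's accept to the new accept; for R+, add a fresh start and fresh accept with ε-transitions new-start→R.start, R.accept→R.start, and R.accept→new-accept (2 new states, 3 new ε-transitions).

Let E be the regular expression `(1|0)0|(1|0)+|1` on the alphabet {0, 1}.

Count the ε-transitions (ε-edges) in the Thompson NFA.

18

Bottom-up over the parse tree:
Each of the 6 symbol leaves contributes 0 ε-transitions.
  1|0 : 4 ε-transitions
  (1|0)0 : 5 ε-transitions
  1|0 : 4 ε-transitions
  (1|0)+ : 7 ε-transitions
  (1|0)0|(1|0)+|1 : 18 ε-transitions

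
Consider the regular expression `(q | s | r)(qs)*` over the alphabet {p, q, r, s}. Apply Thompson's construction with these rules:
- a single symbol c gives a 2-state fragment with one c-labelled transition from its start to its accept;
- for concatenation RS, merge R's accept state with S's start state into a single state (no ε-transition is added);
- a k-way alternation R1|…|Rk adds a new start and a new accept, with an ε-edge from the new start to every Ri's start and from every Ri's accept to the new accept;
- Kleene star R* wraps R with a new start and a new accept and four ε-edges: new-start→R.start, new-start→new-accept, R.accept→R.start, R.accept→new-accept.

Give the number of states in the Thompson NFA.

Per subexpression:
Each of the 5 symbol leaves contributes a 2-state fragment.
  q | s | r → 8 states
  qs → 3 states
  (qs)* → 5 states
  (q | s | r)(qs)* → 12 states

12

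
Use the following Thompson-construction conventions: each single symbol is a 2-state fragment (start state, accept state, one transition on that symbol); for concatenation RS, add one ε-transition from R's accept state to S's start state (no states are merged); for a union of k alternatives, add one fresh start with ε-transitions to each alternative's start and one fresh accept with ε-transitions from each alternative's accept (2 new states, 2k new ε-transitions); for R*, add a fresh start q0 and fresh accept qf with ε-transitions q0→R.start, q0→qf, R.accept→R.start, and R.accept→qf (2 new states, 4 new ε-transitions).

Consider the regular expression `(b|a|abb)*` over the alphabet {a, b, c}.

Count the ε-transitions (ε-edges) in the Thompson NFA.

12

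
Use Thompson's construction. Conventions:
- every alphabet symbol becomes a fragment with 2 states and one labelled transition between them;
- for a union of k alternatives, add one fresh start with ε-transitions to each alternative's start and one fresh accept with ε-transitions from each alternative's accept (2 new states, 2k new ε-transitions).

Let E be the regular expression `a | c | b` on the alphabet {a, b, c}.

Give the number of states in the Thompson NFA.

Building bottom-up:
Each of the 3 symbol leaves contributes a 2-state fragment.
  a | c | b : 8 states

8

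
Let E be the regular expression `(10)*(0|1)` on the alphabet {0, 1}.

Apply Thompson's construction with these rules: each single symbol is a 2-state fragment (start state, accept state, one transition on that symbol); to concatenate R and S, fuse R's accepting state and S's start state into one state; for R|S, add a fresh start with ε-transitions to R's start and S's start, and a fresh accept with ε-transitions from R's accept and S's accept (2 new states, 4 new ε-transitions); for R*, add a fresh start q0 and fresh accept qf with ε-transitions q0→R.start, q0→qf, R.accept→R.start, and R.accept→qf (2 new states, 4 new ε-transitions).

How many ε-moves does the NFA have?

8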